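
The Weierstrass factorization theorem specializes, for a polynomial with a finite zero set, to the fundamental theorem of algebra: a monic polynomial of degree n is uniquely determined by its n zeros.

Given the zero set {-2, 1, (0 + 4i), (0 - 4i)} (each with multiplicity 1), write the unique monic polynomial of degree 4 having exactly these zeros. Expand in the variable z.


The polynomial is p(z) = ∏_{α ∈ S} (z − α), where S = {-2, 1, (0 + 4i), (0 - 4i)}.
Expanding the product yields: p(z) = z^4 + z^3 + 14·z^2 + 16·z -32.
Note conjugate pairs combine to real quadratics: (z − (0+4i))(z − (0−4i)) = z² + 16.
The resulting polynomial has degree 4 and real coefficients as required.

p(z) = z^4 + z^3 + 14·z^2 + 16·z -32.


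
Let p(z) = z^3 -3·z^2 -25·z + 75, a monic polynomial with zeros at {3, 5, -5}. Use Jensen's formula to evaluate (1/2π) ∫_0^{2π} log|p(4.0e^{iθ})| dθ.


Zeros: -5, 3, 5; r = 4.0.
Inside |z| < r: 3. Outside (|z| ≥ r): -5, 5.
p(0) = 75, so log|p(0)| = log(75) = 4.3175.
Apply Jensen: I(r) = log|p(0)| + Σ_k log(r/|z_k|), summed over zeros inside |z| < r.
  log(r/|z_k|) for z_k = 3: log(4.0/3) = 0.2877
  Outside zeros (-5, 5) contribute nothing to the Jensen sum.
Sum over inside zeros: 0.2877.
I(r) = log|p(0)| + (inside sum) = 4.3175 + 0.2877 = 4.6052.
Note: since some zeros are outside |z| ≤ r, the simplified n·log(r) form does NOT apply — only the inside zeros contribute.

I(r) ≈ 4.6052.


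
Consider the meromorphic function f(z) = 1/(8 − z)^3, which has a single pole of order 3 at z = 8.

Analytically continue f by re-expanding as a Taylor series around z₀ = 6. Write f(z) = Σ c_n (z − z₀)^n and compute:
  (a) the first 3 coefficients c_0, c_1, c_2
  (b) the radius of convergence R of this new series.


Let w = z − z₀, so z = z₀ + w.
Then 8 − z = 8 − (z₀ + w) = (8 − z₀) − w = 2 − w.
f(z) = 1/(2 − w)^3 = (1/(2)^3) · (1 − w/(2))^{−3}.
By the binomial series (1−u)^{−3} = Σ_{n≥0} C(n+2, 2) u^n for |u|<1, with u = w/(2):
  c_n = C(n+2, 2) / (2)^(n+3).
  c_0 = 1/(2)^3 = 1/8.
  c_1 = 3/(2)^4 = 3/16.
  c_2 = 6/(2)^5 = 3/16.
The series is valid for |w/d| < 1, i.e. |z − z₀| < |d|.
Radius of convergence: R = |8 − z₀| = |2| = 2 (distance from z₀ to the singularity z = 8).

c_0 = 1/8, c_1 = 3/16, c_2 = 3/16; R = 2.


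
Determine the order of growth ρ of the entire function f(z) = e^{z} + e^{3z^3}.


Each summand is entire of order 1 and 3 respectively (as in the single-exponential case). The order of a sum is at most the max of the orders, so ρ ≤ 3. For the lower bound: on |z|=r choose arg z so that 3z^3 is real positive; then |e^{3z^3}| = e^{3r^3} while |e^{1z}| ≤ e^{1r^1} = o(e^{3r^3}). So |f| ≥ e^{3r^3}(1 − o(1)) and ρ ≥ 3. Hence ρ = max(1, 3) = 3.
Therefore ρ = 3.

Order ρ = 3.


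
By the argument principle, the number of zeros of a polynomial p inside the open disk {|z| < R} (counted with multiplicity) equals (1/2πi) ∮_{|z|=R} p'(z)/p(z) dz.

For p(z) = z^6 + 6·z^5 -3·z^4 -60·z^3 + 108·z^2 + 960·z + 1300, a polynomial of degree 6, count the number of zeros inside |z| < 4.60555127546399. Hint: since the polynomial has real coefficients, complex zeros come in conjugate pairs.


The zeros of p are: (-3 + 1i), (-3 - 1i), (-3 + 1i), (-3 - 1i), (3 + 2i), (3 - 2i).
Their magnitudes are: 3.162, 3.162, 3.162, 3.162, 3.606, 3.606.
Zeros with |z| < R = 4.60555127546399: (-3 + 1i), (-3 - 1i), (-3 + 1i), (-3 - 1i), (3 + 2i), (3 - 2i).
Count = 6.
By the argument principle, (1/2πi) ∮_{|z|=R} p'(z)/p(z) dz equals exactly this count.

Number of zeros inside |z| < 4.60555127546399: 6.


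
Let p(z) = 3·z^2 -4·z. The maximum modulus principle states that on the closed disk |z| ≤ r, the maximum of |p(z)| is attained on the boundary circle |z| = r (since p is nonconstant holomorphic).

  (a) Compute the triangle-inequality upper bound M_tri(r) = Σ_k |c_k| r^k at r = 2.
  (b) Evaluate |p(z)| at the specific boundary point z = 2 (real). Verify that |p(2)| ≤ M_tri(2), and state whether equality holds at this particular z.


Coefficients: c_0 = 0, c_1 = -4, c_2 = 3. Radius r = 2.
Part (a). Triangle bound: M_tri(r) = Σ_k |c_k| r^k
  = |0|·2^0 + |-4|·2^1 + |3|·2^2
  = 0 + 8 + 12 = 20.
This bounds M(r) := max_{|z|=r} |p(z)| from above; equality holds iff all terms c_k z^k can be made to align in phase at a single z on |z|=r.
Part (b). At z = 2 (real, on the circle |z| = r):
  p(2) = (0)·2^0 + (-4)·2^1 + (3)·2^2 = 4.
  |p(2)| = 4.
Check: |p(2)| = 4 ≤ 20 = M_tri(2). ✓ Equality does not hold at z = 2 (the coefficients have mixed signs, so the terms do not all align in phase there).

M_tri(2) = 20; |p(2)| = 4; equality at z=2: no.


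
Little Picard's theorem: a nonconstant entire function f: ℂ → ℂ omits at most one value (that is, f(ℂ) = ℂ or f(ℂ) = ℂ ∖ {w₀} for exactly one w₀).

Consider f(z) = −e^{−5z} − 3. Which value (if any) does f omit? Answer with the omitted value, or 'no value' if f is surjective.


Little Picard bounds the complement of f(ℂ) to at most one point.
e^{−5z} is never zero on ℂ, so -1·e^{−5z} takes every value in ℂ ∖ {0}. Adding -3 shifts the range to ℂ ∖ {-3}. Thus f omits exactly the value -3.

Omitted value: -3.


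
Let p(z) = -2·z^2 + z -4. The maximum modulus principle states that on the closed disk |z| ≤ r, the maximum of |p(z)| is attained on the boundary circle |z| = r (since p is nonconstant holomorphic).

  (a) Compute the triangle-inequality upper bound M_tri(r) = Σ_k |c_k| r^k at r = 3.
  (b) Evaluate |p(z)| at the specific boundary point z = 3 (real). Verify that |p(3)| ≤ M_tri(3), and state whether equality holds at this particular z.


Coefficients: c_0 = -4, c_1 = 1, c_2 = -2. Radius r = 3.
Part (a). Triangle bound: M_tri(r) = Σ_k |c_k| r^k
  = |-4|·3^0 + |1|·3^1 + |-2|·3^2
  = 4 + 3 + 18 = 25.
This bounds M(r) := max_{|z|=r} |p(z)| from above; equality holds iff all terms c_k z^k can be made to align in phase at a single z on |z|=r.
Part (b). At z = 3 (real, on the circle |z| = r):
  p(3) = (-4)·3^0 + (1)·3^1 + (-2)·3^2 = -19.
  |p(3)| = 19.
Check: |p(3)| = 19 ≤ 25 = M_tri(3). ✓ Equality does not hold at z = 3 (the coefficients have mixed signs, so the terms do not all align in phase there).

M_tri(3) = 25; |p(3)| = 19; equality at z=3: no.


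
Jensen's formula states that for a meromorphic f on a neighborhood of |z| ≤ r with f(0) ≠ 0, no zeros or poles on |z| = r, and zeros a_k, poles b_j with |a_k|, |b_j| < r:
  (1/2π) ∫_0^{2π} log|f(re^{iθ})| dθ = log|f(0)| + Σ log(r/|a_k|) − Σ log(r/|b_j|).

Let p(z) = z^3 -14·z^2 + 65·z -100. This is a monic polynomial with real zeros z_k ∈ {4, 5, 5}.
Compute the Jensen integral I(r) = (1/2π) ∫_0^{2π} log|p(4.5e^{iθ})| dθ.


Zeros: 4, 5, 5; r = 4.5.
Inside |z| < r: 4. Outside (|z| ≥ r): 5, 5.
p(0) = -100, so log|p(0)| = log(100) = 4.6052.
Apply Jensen: I(r) = log|p(0)| + Σ_k log(r/|z_k|), summed over zeros inside |z| < r.
  log(r/|z_k|) for z_k = 4: log(4.5/4) = 0.1178
  Outside zeros (5, 5) contribute nothing to the Jensen sum.
Sum over inside zeros: 0.1178.
I(r) = log|p(0)| + (inside sum) = 4.6052 + 0.1178 = 4.7230.
Note: since some zeros are outside |z| ≤ r, the simplified n·log(r) form does NOT apply — only the inside zeros contribute.

I(r) ≈ 4.7230.


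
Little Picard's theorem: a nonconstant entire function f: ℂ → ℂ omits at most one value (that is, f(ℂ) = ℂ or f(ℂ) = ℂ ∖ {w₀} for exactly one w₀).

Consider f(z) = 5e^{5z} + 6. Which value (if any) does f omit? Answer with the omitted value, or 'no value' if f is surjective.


Little Picard bounds the complement of f(ℂ) to at most one point.
e^{5z} is never zero on ℂ, so 5·e^{5z} takes every value in ℂ ∖ {0}. Adding 6 shifts the range to ℂ ∖ {6}. Thus f omits exactly the value 6.

Omitted value: 6.


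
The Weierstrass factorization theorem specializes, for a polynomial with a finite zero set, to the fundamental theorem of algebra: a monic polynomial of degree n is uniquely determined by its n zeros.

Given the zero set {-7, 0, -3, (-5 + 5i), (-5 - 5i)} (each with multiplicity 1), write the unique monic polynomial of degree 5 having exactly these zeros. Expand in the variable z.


The polynomial is p(z) = ∏_{α ∈ S} (z − α), where S = {-7, 0, -3, (-5 + 5i), (-5 - 5i)}.
Expanding the product yields: p(z) = z^5 + 20·z^4 + 171·z^3 + 710·z^2 + 1050·z.
Note conjugate pairs combine to real quadratics: (z − (-5+5i))(z − (-5−5i)) = z² + 10z + 50.
The resulting polynomial has degree 5 and real coefficients as required.

p(z) = z^5 + 20·z^4 + 171·z^3 + 710·z^2 + 1050·z.


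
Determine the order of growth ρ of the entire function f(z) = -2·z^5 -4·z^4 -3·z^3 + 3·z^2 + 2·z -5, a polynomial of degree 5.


|f(z)| ≤ Σ|c_k|·r^k = O(r^5) as r → ∞. Polynomial growth is O(e^{r^ε}) for every ε > 0 (since r^5/e^{r^ε} → 0), so ρ ≤ ε for all ε > 0, i.e. ρ = 0. Every nonconstant polynomial has order 0.
Therefore ρ = 0.

Order ρ = 0.


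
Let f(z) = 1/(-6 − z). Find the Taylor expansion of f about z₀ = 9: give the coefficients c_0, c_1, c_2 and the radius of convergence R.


Let w = z − z₀, so z = z₀ + w.
Then -6 − z = -6 − (z₀ + w) = (-6 − z₀) − w = -15 − w.
f(z) = 1/(-15 − w) = (1/(-15)) · 1/(1 − w/(-15)) = Σ_{n≥0} w^n / (-15)^(n+1).
So c_n = 1/(-15)^(n+1):
  c_0 = 1/(-15)^1 = -1/15.
  c_1 = 1/(-15)^2 = 1/225.
  c_2 = 1/(-15)^3 = -1/3375.
The series is valid for |w/d| < 1, i.e. |z − z₀| < |d|.
Radius of convergence: R = |-6 − z₀| = |-15| = 15 (distance from z₀ to the singularity z = -6).

c_0 = -1/15, c_1 = 1/225, c_2 = -1/3375; R = 15.


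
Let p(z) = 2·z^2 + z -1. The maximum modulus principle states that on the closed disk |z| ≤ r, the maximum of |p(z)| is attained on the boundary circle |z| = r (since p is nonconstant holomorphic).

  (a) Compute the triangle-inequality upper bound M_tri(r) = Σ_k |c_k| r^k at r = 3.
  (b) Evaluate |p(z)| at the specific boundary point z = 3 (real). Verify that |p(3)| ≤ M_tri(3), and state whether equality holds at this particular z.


Coefficients: c_0 = -1, c_1 = 1, c_2 = 2. Radius r = 3.
Part (a). Triangle bound: M_tri(r) = Σ_k |c_k| r^k
  = |-1|·3^0 + |1|·3^1 + |2|·3^2
  = 1 + 3 + 18 = 22.
This bounds M(r) := max_{|z|=r} |p(z)| from above; equality holds iff all terms c_k z^k can be made to align in phase at a single z on |z|=r.
Part (b). At z = 3 (real, on the circle |z| = r):
  p(3) = (-1)·3^0 + (1)·3^1 + (2)·3^2 = 20.
  |p(3)| = 20.
Check: |p(3)| = 20 ≤ 22 = M_tri(3). ✓ Equality does not hold at z = 3 (the coefficients have mixed signs, so the terms do not all align in phase there).

M_tri(3) = 22; |p(3)| = 20; equality at z=3: no.


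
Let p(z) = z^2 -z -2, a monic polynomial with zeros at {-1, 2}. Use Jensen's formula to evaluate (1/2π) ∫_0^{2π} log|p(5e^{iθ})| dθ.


Zeros: -1, 2; r = 5.
Inside |z| < r: -1, 2. Outside (|z| ≥ r): ∅.
p(0) = -2, so log|p(0)| = log(2) = 0.6931.
Apply Jensen: I(r) = log|p(0)| + Σ_k log(r/|z_k|), summed over zeros inside |z| < r.
  log(r/|z_k|) for z_k = -1: log(5/1) = 1.6094
  log(r/|z_k|) for z_k = 2: log(5/2) = 0.9163
Sum over inside zeros: 2.5257.
I(r) = log|p(0)| + (inside sum) = 0.6931 + 2.5257 = 3.2189.
Closed form (all zeros inside, monic): I(r) = n·log(r) = 2·log(5) = 3.2189. ✓

I(r) ≈ 3.2189.


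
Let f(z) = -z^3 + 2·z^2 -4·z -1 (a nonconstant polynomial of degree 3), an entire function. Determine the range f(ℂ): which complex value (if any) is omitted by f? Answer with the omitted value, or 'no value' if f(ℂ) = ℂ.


Little Picard bounds the complement of f(ℂ) to at most one point.
For every w ∈ ℂ, the equation p(z) − w = 0 is a nonconstant polynomial in z and hence has at least one root by the fundamental theorem of algebra. So p is surjective onto ℂ, omitting no value.

Omitted value: no value.


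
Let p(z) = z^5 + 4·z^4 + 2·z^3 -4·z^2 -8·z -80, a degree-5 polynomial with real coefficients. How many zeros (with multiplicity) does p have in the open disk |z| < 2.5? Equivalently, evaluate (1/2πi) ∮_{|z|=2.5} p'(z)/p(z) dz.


The zeros of p are: (-3 + 1i), (-3 - 1i), 2, (0 + 2i), (0 - 2i).
Their magnitudes are: 3.162, 3.162, 2, 2, 2.
Zeros with |z| < R = 2.5: 2, (0 + 2i), (0 - 2i).
Count = 3.
By the argument principle, (1/2πi) ∮_{|z|=R} p'(z)/p(z) dz equals exactly this count.

Number of zeros inside |z| < 2.5: 3.


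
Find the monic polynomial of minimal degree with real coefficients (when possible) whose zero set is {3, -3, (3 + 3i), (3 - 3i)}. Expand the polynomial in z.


The polynomial is p(z) = ∏_{α ∈ S} (z − α), where S = {3, -3, (3 + 3i), (3 - 3i)}.
Expanding the product yields: p(z) = z^4 -6·z^3 + 9·z^2 + 54·z -162.
Note conjugate pairs combine to real quadratics: (z − (3+3i))(z − (3−3i)) = z² − 6z + 18.
The resulting polynomial has degree 4 and real coefficients as required.

p(z) = z^4 -6·z^3 + 9·z^2 + 54·z -162.


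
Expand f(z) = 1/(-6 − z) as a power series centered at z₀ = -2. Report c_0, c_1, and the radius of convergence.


Let w = z − z₀, so z = z₀ + w.
Then -6 − z = -6 − (z₀ + w) = (-6 − z₀) − w = -4 − w.
f(z) = 1/(-4 − w) = (1/(-4)) · 1/(1 − w/(-4)) = Σ_{n≥0} w^n / (-4)^(n+1).
So c_n = 1/(-4)^(n+1):
  c_0 = 1/(-4)^1 = -1/4.
  c_1 = 1/(-4)^2 = 1/16.
The series is valid for |w/d| < 1, i.e. |z − z₀| < |d|.
Radius of convergence: R = |-6 − z₀| = |-4| = 4 (distance from z₀ to the singularity z = -6).

c_0 = -1/4, c_1 = 1/16; R = 4.


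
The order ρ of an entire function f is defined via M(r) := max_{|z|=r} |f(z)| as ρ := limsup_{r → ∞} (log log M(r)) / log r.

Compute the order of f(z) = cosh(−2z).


cosh(w) is a linear combination of e^{iw} and e^{−iw} (or e^w, e^{−w} in the hyperbolic case), so |cosh(w)| ≤ e^{|w|}. With w = −2z, |w| ≤ 2|z| + 0 = 2r + 0 on |z| = r, giving M(r) ≤ e^{2r + 0}, so ρ ≤ 1. On a suitable ray (z = it for sin/cos; z = t for sinh/cosh, t real → ∞), |cosh(−2z)| grows like e^{2|t|}/2, so ρ ≥ 1. Hence ρ = 1.
Therefore ρ = 1.

Order ρ = 1.


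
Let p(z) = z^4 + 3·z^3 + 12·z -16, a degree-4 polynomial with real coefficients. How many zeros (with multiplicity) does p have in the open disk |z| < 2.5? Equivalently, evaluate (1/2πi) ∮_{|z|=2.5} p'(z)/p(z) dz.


The zeros of p are: (0 + 2i), (0 - 2i), 1, -4.
Their magnitudes are: 2, 2, 1, 4.
Zeros with |z| < R = 2.5: (0 + 2i), (0 - 2i), 1.
Count = 3.
By the argument principle, (1/2πi) ∮_{|z|=R} p'(z)/p(z) dz equals exactly this count.

Number of zeros inside |z| < 2.5: 3.


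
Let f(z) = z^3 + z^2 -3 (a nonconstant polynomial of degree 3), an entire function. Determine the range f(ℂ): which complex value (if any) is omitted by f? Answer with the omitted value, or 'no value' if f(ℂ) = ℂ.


Little Picard bounds the complement of f(ℂ) to at most one point.
For every w ∈ ℂ, the equation p(z) − w = 0 is a nonconstant polynomial in z and hence has at least one root by the fundamental theorem of algebra. So p is surjective onto ℂ, omitting no value.

Omitted value: no value.


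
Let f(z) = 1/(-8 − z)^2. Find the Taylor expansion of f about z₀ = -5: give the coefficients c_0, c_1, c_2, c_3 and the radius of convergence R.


Let w = z − z₀, so z = z₀ + w.
Then -8 − z = -8 − (z₀ + w) = (-8 − z₀) − w = -3 − w.
f(z) = 1/(-3 − w)^2 = (1/(-3)^2) · (1 − w/(-3))^{−2}.
By the binomial series (1−u)^{−2} = Σ_{n≥0} C(n+1, 1) u^n for |u|<1, with u = w/(-3):
  c_n = C(n+1, 1) / (-3)^(n+2).
  c_0 = 1/(-3)^2 = 1/9.
  c_1 = 2/(-3)^3 = -2/27.
  c_2 = 3/(-3)^4 = 1/27.
  c_3 = 4/(-3)^5 = -4/243.
The series is valid for |w/d| < 1, i.e. |z − z₀| < |d|.
Radius of convergence: R = |-8 − z₀| = |-3| = 3 (distance from z₀ to the singularity z = -8).

c_0 = 1/9, c_1 = -2/27, c_2 = 1/27, c_3 = -4/243; R = 3.


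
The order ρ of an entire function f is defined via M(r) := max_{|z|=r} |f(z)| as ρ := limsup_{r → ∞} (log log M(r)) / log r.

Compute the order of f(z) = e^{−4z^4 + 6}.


|e^{−4z^4 + 6}| = e^{Re(-4·z^4) + 6} ≤ e^{4|z|^4 + 6} = e^{4r^4 + 6} on |z| = r, so ρ ≤ 4. Choosing z on |z|=r so that -4·z^4 is real positive (always possible by picking arg z appropriately) gives |f(z)| = e^{4r^4 + 6}, matching the bound. The additive constant 6 does not affect log log M(r) ~ 4·log r. Hence ρ = 4.
Therefore ρ = 4.

Order ρ = 4.


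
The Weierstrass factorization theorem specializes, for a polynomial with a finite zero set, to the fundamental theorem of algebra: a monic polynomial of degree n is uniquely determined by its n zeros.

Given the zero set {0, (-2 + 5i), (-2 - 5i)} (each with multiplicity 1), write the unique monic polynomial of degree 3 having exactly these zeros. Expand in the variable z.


The polynomial is p(z) = ∏_{α ∈ S} (z − α), where S = {0, (-2 + 5i), (-2 - 5i)}.
Expanding the product yields: p(z) = z^3 + 4·z^2 + 29·z.
Note conjugate pairs combine to real quadratics: (z − (-2+5i))(z − (-2−5i)) = z² + 4z + 29.
The resulting polynomial has degree 3 and real coefficients as required.

p(z) = z^3 + 4·z^2 + 29·z.


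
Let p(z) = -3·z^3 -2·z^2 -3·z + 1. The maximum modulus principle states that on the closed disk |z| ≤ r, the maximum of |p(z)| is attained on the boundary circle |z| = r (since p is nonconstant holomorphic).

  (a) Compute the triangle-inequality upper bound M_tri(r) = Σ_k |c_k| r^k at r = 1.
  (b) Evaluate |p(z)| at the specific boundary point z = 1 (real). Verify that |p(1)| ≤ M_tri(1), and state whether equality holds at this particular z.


Coefficients: c_0 = 1, c_1 = -3, c_2 = -2, c_3 = -3. Radius r = 1.
Part (a). Triangle bound: M_tri(r) = Σ_k |c_k| r^k
  = |1|·1^0 + |-3|·1^1 + |-2|·1^2 + |-3|·1^3
  = 1 + 3 + 2 + 3 = 9.
This bounds M(r) := max_{|z|=r} |p(z)| from above; equality holds iff all terms c_k z^k can be made to align in phase at a single z on |z|=r.
Part (b). At z = 1 (real, on the circle |z| = r):
  p(1) = (1)·1^0 + (-3)·1^1 + (-2)·1^2 + (-3)·1^3 = -7.
  |p(1)| = 7.
Check: |p(1)| = 7 ≤ 9 = M_tri(1). ✓ Equality does not hold at z = 1 (the coefficients have mixed signs, so the terms do not all align in phase there).

M_tri(1) = 9; |p(1)| = 7; equality at z=1: no.


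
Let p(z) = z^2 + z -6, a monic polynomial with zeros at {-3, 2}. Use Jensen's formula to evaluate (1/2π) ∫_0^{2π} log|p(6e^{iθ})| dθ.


Zeros: -3, 2; r = 6.
Inside |z| < r: -3, 2. Outside (|z| ≥ r): ∅.
p(0) = -6, so log|p(0)| = log(6) = 1.7918.
Apply Jensen: I(r) = log|p(0)| + Σ_k log(r/|z_k|), summed over zeros inside |z| < r.
  log(r/|z_k|) for z_k = -3: log(6/3) = 0.6931
  log(r/|z_k|) for z_k = 2: log(6/2) = 1.0986
Sum over inside zeros: 1.7918.
I(r) = log|p(0)| + (inside sum) = 1.7918 + 1.7918 = 3.5835.
Closed form (all zeros inside, monic): I(r) = n·log(r) = 2·log(6) = 3.5835. ✓

I(r) ≈ 3.5835.


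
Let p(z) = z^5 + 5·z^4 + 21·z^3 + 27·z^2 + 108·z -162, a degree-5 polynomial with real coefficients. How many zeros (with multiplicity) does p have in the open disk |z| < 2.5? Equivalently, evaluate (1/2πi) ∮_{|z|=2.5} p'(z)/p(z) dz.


The zeros of p are: (0 + 3i), (0 - 3i), 1, (-3 + 3i), (-3 - 3i).
Their magnitudes are: 3, 3, 1, 4.243, 4.243.
Zeros with |z| < R = 2.5: 1.
Count = 1.
By the argument principle, (1/2πi) ∮_{|z|=R} p'(z)/p(z) dz equals exactly this count.

Number of zeros inside |z| < 2.5: 1.


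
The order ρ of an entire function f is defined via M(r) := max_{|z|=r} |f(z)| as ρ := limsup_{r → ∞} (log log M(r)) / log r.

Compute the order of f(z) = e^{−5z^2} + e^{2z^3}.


Each summand is entire of order 2 and 3 respectively (as in the single-exponential case). The order of a sum is at most the max of the orders, so ρ ≤ 3. For the lower bound: on |z|=r choose arg z so that 2z^3 is real positive; then |e^{2z^3}| = e^{2r^3} while |e^{-5z^2}| ≤ e^{5r^2} = o(e^{2r^3}). So |f| ≥ e^{2r^3}(1 − o(1)) and ρ ≥ 3. Hence ρ = max(2, 3) = 3.
Therefore ρ = 3.

Order ρ = 3.


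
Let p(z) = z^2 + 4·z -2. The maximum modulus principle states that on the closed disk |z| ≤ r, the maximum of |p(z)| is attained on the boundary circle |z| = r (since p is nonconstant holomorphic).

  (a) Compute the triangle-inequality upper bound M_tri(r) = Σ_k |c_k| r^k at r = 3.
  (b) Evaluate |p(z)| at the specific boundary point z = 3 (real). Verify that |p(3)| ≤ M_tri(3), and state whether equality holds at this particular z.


Coefficients: c_0 = -2, c_1 = 4, c_2 = 1. Radius r = 3.
Part (a). Triangle bound: M_tri(r) = Σ_k |c_k| r^k
  = |-2|·3^0 + |4|·3^1 + |1|·3^2
  = 2 + 12 + 9 = 23.
This bounds M(r) := max_{|z|=r} |p(z)| from above; equality holds iff all terms c_k z^k can be made to align in phase at a single z on |z|=r.
Part (b). At z = 3 (real, on the circle |z| = r):
  p(3) = (-2)·3^0 + (4)·3^1 + (1)·3^2 = 19.
  |p(3)| = 19.
Check: |p(3)| = 19 ≤ 23 = M_tri(3). ✓ Equality does not hold at z = 3 (the coefficients have mixed signs, so the terms do not all align in phase there).

M_tri(3) = 23; |p(3)| = 19; equality at z=3: no.


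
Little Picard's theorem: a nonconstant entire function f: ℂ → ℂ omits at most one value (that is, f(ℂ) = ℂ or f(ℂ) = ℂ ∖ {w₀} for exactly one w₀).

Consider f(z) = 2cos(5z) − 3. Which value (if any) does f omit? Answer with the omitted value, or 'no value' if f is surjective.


Little Picard bounds the complement of f(ℂ) to at most one point.
cos is entire and surjective onto ℂ: for every w ∈ ℂ, cos(ζ) = w has a solution ζ ∈ ℂ (e.g., via the complex inverse arccos). With ζ = 5z this gives z = ζ/(5). Then 2·cos(5z) takes every value in 2·ℂ = ℂ, and adding -3 is a bijection of ℂ. So f is surjective and omits no value. (Note: only on the real line is cos bounded by [−1, 1].)

Omitted value: no value.


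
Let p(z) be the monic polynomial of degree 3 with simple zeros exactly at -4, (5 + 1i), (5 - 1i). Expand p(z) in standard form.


The polynomial is p(z) = ∏_{α ∈ S} (z − α), where S = {-4, (5 + 1i), (5 - 1i)}.
Expanding the product yields: p(z) = z^3 -6·z^2 -14·z + 104.
Note conjugate pairs combine to real quadratics: (z − (5+1i))(z − (5−1i)) = z² − 10z + 26.
The resulting polynomial has degree 3 and real coefficients as required.

p(z) = z^3 -6·z^2 -14·z + 104.


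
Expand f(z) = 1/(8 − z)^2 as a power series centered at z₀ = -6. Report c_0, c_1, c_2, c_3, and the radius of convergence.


Let w = z − z₀, so z = z₀ + w.
Then 8 − z = 8 − (z₀ + w) = (8 − z₀) − w = 14 − w.
f(z) = 1/(14 − w)^2 = (1/(14)^2) · (1 − w/(14))^{−2}.
By the binomial series (1−u)^{−2} = Σ_{n≥0} C(n+1, 1) u^n for |u|<1, with u = w/(14):
  c_n = C(n+1, 1) / (14)^(n+2).
  c_0 = 1/(14)^2 = 1/196.
  c_1 = 2/(14)^3 = 1/1372.
  c_2 = 3/(14)^4 = 3/38416.
  c_3 = 4/(14)^5 = 1/134456.
The series is valid for |w/d| < 1, i.e. |z − z₀| < |d|.
Radius of convergence: R = |8 − z₀| = |14| = 14 (distance from z₀ to the singularity z = 8).

c_0 = 1/196, c_1 = 1/1372, c_2 = 3/38416, c_3 = 1/134456; R = 14.


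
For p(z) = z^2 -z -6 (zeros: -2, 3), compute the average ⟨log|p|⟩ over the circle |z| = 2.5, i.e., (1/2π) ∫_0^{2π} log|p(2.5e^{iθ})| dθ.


Zeros: -2, 3; r = 2.5.
Inside |z| < r: -2. Outside (|z| ≥ r): 3.
p(0) = -6, so log|p(0)| = log(6) = 1.7918.
Apply Jensen: I(r) = log|p(0)| + Σ_k log(r/|z_k|), summed over zeros inside |z| < r.
  log(r/|z_k|) for z_k = -2: log(2.5/2) = 0.2231
  Outside zeros (3) contribute nothing to the Jensen sum.
Sum over inside zeros: 0.2231.
I(r) = log|p(0)| + (inside sum) = 1.7918 + 0.2231 = 2.0149.
Note: since some zeros are outside |z| ≤ r, the simplified n·log(r) form does NOT apply — only the inside zeros contribute.

I(r) ≈ 2.0149.


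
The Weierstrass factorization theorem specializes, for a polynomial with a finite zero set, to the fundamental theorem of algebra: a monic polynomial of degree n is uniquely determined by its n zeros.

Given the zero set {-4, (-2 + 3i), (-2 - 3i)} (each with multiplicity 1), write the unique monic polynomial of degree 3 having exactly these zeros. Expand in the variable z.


The polynomial is p(z) = ∏_{α ∈ S} (z − α), where S = {-4, (-2 + 3i), (-2 - 3i)}.
Expanding the product yields: p(z) = z^3 + 8·z^2 + 29·z + 52.
Note conjugate pairs combine to real quadratics: (z − (-2+3i))(z − (-2−3i)) = z² + 4z + 13.
The resulting polynomial has degree 3 and real coefficients as required.

p(z) = z^3 + 8·z^2 + 29·z + 52.


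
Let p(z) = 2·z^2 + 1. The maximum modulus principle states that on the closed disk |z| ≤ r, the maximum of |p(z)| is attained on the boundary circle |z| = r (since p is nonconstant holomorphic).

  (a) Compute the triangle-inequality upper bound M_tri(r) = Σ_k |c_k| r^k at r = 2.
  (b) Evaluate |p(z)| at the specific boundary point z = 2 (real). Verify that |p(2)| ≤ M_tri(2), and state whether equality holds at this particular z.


Coefficients: c_0 = 1, c_1 = 0, c_2 = 2. Radius r = 2.
Part (a). Triangle bound: M_tri(r) = Σ_k |c_k| r^k
  = |1|·2^0 + |0|·2^1 + |2|·2^2
  = 1 + 0 + 8 = 9.
This bounds M(r) := max_{|z|=r} |p(z)| from above; equality holds iff all terms c_k z^k can be made to align in phase at a single z on |z|=r.
Part (b). At z = 2 (real, on the circle |z| = r):
  p(2) = (1)·2^0 + (0)·2^1 + (2)·2^2 = 9.
  |p(2)| = 9.
Since all nonzero coefficients share the same sign, |p(2)| = 9 = M_tri(2); the triangle bound is attained at z = 2, so in fact M(r) = 9.

M_tri(2) = 9; |p(2)| = 9; equality at z=2: yes.


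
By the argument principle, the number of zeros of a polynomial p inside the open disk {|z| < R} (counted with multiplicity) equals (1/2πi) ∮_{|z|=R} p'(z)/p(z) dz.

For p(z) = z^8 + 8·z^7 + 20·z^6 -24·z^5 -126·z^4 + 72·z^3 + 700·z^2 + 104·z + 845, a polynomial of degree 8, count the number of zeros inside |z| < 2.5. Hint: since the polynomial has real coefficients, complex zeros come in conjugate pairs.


The zeros of p are: (0 + 1i), (0 - 1i), (-3 + 2i), (-3 - 2i), (2 + 1i), (2 - 1i), (-3 + 2i), (-3 - 2i).
Their magnitudes are: 1, 1, 3.606, 3.606, 2.236, 2.236, 3.606, 3.606.
Zeros with |z| < R = 2.5: (0 + 1i), (0 - 1i), (2 + 1i), (2 - 1i).
Count = 4.
By the argument principle, (1/2πi) ∮_{|z|=R} p'(z)/p(z) dz equals exactly this count.

Number of zeros inside |z| < 2.5: 4.


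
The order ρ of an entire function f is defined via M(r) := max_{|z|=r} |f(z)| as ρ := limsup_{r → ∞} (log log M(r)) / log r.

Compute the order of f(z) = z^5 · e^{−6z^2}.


M(r) = max_{|z|=r} |1|·|z|^5·|e^{−6z^2}| = 1·r^5 · e^{6r^2} (the factors attain their maxima compatibly on |z|=r). Then log M(r) = log 1 + 5·log r + 6r^2, dominated by the last term, so log log M(r) ~ 2·log r. The polynomial factor 1z^5 contributes only a log r term and does not affect the order. ρ = 2.
Therefore ρ = 2.

Order ρ = 2.


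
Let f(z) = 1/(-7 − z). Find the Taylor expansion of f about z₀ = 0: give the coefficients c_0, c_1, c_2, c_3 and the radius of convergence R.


Let w = z − z₀, so z = z₀ + w.
Then -7 − z = -7 − (z₀ + w) = (-7 − z₀) − w = -7 − w.
f(z) = 1/(-7 − w) = (1/(-7)) · 1/(1 − w/(-7)) = Σ_{n≥0} w^n / (-7)^(n+1).
So c_n = 1/(-7)^(n+1):
  c_0 = 1/(-7)^1 = -1/7.
  c_1 = 1/(-7)^2 = 1/49.
  c_2 = 1/(-7)^3 = -1/343.
  c_3 = 1/(-7)^4 = 1/2401.
The series is valid for |w/d| < 1, i.e. |z − z₀| < |d|.
Radius of convergence: R = |-7 − z₀| = |-7| = 7 (distance from z₀ to the singularity z = -7).

c_0 = -1/7, c_1 = 1/49, c_2 = -1/343, c_3 = 1/2401; R = 7.


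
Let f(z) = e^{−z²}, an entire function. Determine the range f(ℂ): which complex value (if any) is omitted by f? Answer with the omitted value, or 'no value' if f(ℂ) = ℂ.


Little Picard bounds the complement of f(ℂ) to at most one point.
The exponent g(z) = −z² is a nonconstant polynomial, hence surjective onto ℂ. So e^{g(z)} takes every value in {e^w : w ∈ ℂ} = ℂ ∖ {0}. Adding 0 shifts the range to ℂ ∖ {0}. f omits exactly 0.

Omitted value: 0.


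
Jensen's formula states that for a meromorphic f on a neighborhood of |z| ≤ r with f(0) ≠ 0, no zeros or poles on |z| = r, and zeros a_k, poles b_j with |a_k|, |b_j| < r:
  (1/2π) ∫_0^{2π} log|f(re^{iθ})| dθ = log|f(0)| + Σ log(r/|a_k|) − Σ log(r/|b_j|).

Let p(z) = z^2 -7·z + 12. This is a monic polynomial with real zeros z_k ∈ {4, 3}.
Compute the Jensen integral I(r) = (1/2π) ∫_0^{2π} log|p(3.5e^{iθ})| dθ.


Zeros: 3, 4; r = 3.5.
Inside |z| < r: 3. Outside (|z| ≥ r): 4.
p(0) = 12, so log|p(0)| = log(12) = 2.4849.
Apply Jensen: I(r) = log|p(0)| + Σ_k log(r/|z_k|), summed over zeros inside |z| < r.
  log(r/|z_k|) for z_k = 3: log(3.5/3) = 0.1542
  Outside zeros (4) contribute nothing to the Jensen sum.
Sum over inside zeros: 0.1542.
I(r) = log|p(0)| + (inside sum) = 2.4849 + 0.1542 = 2.6391.
Note: since some zeros are outside |z| ≤ r, the simplified n·log(r) form does NOT apply — only the inside zeros contribute.

I(r) ≈ 2.6391.


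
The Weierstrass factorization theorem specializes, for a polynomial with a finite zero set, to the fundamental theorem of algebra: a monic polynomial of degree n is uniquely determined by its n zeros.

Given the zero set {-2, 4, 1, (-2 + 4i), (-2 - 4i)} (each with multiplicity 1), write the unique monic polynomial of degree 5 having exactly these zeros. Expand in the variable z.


The polynomial is p(z) = ∏_{α ∈ S} (z − α), where S = {-2, 4, 1, (-2 + 4i), (-2 - 4i)}.
Expanding the product yields: p(z) = z^5 + z^4 + 2·z^3 -76·z^2 -88·z + 160.
Note conjugate pairs combine to real quadratics: (z − (-2+4i))(z − (-2−4i)) = z² + 4z + 20.
The resulting polynomial has degree 5 and real coefficients as required.

p(z) = z^5 + z^4 + 2·z^3 -76·z^2 -88·z + 160.


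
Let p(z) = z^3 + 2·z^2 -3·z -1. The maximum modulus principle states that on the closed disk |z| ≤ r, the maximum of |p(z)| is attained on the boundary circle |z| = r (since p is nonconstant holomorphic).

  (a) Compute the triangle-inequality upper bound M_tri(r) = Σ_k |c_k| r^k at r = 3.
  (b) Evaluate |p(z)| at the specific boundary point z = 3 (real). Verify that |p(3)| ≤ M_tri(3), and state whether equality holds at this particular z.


Coefficients: c_0 = -1, c_1 = -3, c_2 = 2, c_3 = 1. Radius r = 3.
Part (a). Triangle bound: M_tri(r) = Σ_k |c_k| r^k
  = |-1|·3^0 + |-3|·3^1 + |2|·3^2 + |1|·3^3
  = 1 + 9 + 18 + 27 = 55.
This bounds M(r) := max_{|z|=r} |p(z)| from above; equality holds iff all terms c_k z^k can be made to align in phase at a single z on |z|=r.
Part (b). At z = 3 (real, on the circle |z| = r):
  p(3) = (-1)·3^0 + (-3)·3^1 + (2)·3^2 + (1)·3^3 = 35.
  |p(3)| = 35.
Check: |p(3)| = 35 ≤ 55 = M_tri(3). ✓ Equality does not hold at z = 3 (the coefficients have mixed signs, so the terms do not all align in phase there).

M_tri(3) = 55; |p(3)| = 35; equality at z=3: no.


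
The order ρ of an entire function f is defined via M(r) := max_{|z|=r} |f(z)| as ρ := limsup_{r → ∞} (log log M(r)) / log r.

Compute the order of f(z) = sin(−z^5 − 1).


Write sin(w) = (e^{iw} ± e^{−iw})/(2 or 2i), so |sin(w)| ≤ e^{|w|}. With w = −z^5 − 1, |w| ≤ 1r^5 + 1 on |z|=r, giving M(r) ≤ e^{1r^5 + 1} and ρ ≤ 5. For the lower bound, choose z on |z|=r with -1z^5 purely imaginary of modulus 1r^5; then |sin(−z^5 − 1)| grows like e^{1r^5}/2, so ρ ≥ 5. Hence ρ = 5.
Therefore ρ = 5.

Order ρ = 5.


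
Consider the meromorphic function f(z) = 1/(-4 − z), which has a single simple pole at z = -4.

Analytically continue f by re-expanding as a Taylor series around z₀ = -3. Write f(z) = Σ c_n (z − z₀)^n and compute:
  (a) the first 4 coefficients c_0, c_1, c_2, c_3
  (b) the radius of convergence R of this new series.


Let w = z − z₀, so z = z₀ + w.
Then -4 − z = -4 − (z₀ + w) = (-4 − z₀) − w = -1 − w.
f(z) = 1/(-1 − w) = (1/(-1)) · 1/(1 − w/(-1)) = Σ_{n≥0} w^n / (-1)^(n+1).
So c_n = 1/(-1)^(n+1):
  c_0 = 1/(-1)^1 = -1.
  c_1 = 1/(-1)^2 = 1.
  c_2 = 1/(-1)^3 = -1.
  c_3 = 1/(-1)^4 = 1.
The series is valid for |w/d| < 1, i.e. |z − z₀| < |d|.
Radius of convergence: R = |-4 − z₀| = |-1| = 1 (distance from z₀ to the singularity z = -4).

c_0 = -1, c_1 = 1, c_2 = -1, c_3 = 1; R = 1.


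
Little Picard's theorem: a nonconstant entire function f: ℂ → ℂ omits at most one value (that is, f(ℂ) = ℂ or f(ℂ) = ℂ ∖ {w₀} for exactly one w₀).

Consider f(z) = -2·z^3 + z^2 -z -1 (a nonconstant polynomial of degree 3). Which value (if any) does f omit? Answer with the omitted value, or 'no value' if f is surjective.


Little Picard bounds the complement of f(ℂ) to at most one point.
For every w ∈ ℂ, the equation p(z) − w = 0 is a nonconstant polynomial in z and hence has at least one root by the fundamental theorem of algebra. So p is surjective onto ℂ, omitting no value.

Omitted value: no value.


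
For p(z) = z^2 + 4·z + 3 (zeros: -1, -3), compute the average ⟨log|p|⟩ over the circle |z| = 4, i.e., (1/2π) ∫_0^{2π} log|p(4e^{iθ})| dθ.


Zeros: -3, -1; r = 4.
Inside |z| < r: -3, -1. Outside (|z| ≥ r): ∅.
p(0) = 3, so log|p(0)| = log(3) = 1.0986.
Apply Jensen: I(r) = log|p(0)| + Σ_k log(r/|z_k|), summed over zeros inside |z| < r.
  log(r/|z_k|) for z_k = -1: log(4/1) = 1.3863
  log(r/|z_k|) for z_k = -3: log(4/3) = 0.2877
Sum over inside zeros: 1.6740.
I(r) = log|p(0)| + (inside sum) = 1.0986 + 1.6740 = 2.7726.
Closed form (all zeros inside, monic): I(r) = n·log(r) = 2·log(4) = 2.7726. ✓

I(r) ≈ 2.7726.


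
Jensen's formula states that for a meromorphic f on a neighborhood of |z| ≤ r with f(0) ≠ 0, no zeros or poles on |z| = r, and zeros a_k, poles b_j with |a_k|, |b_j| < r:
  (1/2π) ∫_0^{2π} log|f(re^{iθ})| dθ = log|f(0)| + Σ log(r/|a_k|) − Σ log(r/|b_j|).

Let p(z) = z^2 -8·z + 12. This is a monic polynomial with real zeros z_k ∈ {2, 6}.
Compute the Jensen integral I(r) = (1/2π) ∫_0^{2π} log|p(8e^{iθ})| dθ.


Zeros: 2, 6; r = 8.
Inside |z| < r: 2, 6. Outside (|z| ≥ r): ∅.
p(0) = 12, so log|p(0)| = log(12) = 2.4849.
Apply Jensen: I(r) = log|p(0)| + Σ_k log(r/|z_k|), summed over zeros inside |z| < r.
  log(r/|z_k|) for z_k = 2: log(8/2) = 1.3863
  log(r/|z_k|) for z_k = 6: log(8/6) = 0.2877
Sum over inside zeros: 1.6740.
I(r) = log|p(0)| + (inside sum) = 2.4849 + 1.6740 = 4.1589.
Closed form (all zeros inside, monic): I(r) = n·log(r) = 2·log(8) = 4.1589. ✓

I(r) ≈ 4.1589.


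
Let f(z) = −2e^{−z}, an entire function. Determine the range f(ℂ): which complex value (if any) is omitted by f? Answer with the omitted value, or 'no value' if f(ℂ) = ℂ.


Little Picard bounds the complement of f(ℂ) to at most one point.
e^{−z} is never zero on ℂ, so -2·e^{−z} takes every value in ℂ ∖ {0}. Adding 0 shifts the range to ℂ ∖ {0}. Thus f omits exactly the value 0.

Omitted value: 0.


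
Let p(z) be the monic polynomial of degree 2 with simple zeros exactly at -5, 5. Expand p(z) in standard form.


The polynomial is p(z) = ∏_{α ∈ S} (z − α), where S = {-5, 5}.
Expanding the product yields: p(z) = z^2 -25.
The resulting polynomial has degree 2 and real coefficients as required.

p(z) = z^2 -25.


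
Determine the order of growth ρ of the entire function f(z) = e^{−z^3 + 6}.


|e^{−z^3 + 6}| = e^{Re(-1·z^3) + 6} ≤ e^{1|z|^3 + 6} = e^{1r^3 + 6} on |z| = r, so ρ ≤ 3. Choosing z on |z|=r so that -1·z^3 is real positive (always possible by picking arg z appropriately) gives |f(z)| = e^{1r^3 + 6}, matching the bound. The additive constant 6 does not affect log log M(r) ~ 3·log r. Hence ρ = 3.
Therefore ρ = 3.

Order ρ = 3.


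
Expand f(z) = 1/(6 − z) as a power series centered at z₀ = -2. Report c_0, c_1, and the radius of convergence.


Let w = z − z₀, so z = z₀ + w.
Then 6 − z = 6 − (z₀ + w) = (6 − z₀) − w = 8 − w.
f(z) = 1/(8 − w) = (1/(8)) · 1/(1 − w/(8)) = Σ_{n≥0} w^n / (8)^(n+1).
So c_n = 1/(8)^(n+1):
  c_0 = 1/(8)^1 = 1/8.
  c_1 = 1/(8)^2 = 1/64.
The series is valid for |w/d| < 1, i.e. |z − z₀| < |d|.
Radius of convergence: R = |6 − z₀| = |8| = 8 (distance from z₀ to the singularity z = 6).

c_0 = 1/8, c_1 = 1/64; R = 8.


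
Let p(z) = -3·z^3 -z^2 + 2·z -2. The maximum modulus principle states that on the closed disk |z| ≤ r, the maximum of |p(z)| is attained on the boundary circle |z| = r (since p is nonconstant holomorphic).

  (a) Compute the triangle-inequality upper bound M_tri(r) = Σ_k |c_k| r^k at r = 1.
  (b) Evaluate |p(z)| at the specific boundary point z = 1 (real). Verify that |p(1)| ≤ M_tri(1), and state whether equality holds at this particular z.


Coefficients: c_0 = -2, c_1 = 2, c_2 = -1, c_3 = -3. Radius r = 1.
Part (a). Triangle bound: M_tri(r) = Σ_k |c_k| r^k
  = |-2|·1^0 + |2|·1^1 + |-1|·1^2 + |-3|·1^3
  = 2 + 2 + 1 + 3 = 8.
This bounds M(r) := max_{|z|=r} |p(z)| from above; equality holds iff all terms c_k z^k can be made to align in phase at a single z on |z|=r.
Part (b). At z = 1 (real, on the circle |z| = r):
  p(1) = (-2)·1^0 + (2)·1^1 + (-1)·1^2 + (-3)·1^3 = -4.
  |p(1)| = 4.
Check: |p(1)| = 4 ≤ 8 = M_tri(1). ✓ Equality does not hold at z = 1 (the coefficients have mixed signs, so the terms do not all align in phase there).

M_tri(1) = 8; |p(1)| = 4; equality at z=1: no.


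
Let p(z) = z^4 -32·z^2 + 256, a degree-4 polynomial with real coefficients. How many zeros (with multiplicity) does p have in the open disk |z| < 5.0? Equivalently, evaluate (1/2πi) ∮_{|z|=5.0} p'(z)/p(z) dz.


The zeros of p are: 4, 4, -4, -4.
Their magnitudes are: 4, 4, 4, 4.
Zeros with |z| < R = 5.0: 4, 4, -4, -4.
Count = 4.
By the argument principle, (1/2πi) ∮_{|z|=R} p'(z)/p(z) dz equals exactly this count.

Number of zeros inside |z| < 5.0: 4.


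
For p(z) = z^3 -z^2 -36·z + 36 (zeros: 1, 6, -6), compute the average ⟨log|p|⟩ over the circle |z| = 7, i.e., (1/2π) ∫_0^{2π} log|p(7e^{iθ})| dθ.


Zeros: -6, 1, 6; r = 7.
Inside |z| < r: -6, 1, 6. Outside (|z| ≥ r): ∅.
p(0) = 36, so log|p(0)| = log(36) = 3.5835.
Apply Jensen: I(r) = log|p(0)| + Σ_k log(r/|z_k|), summed over zeros inside |z| < r.
  log(r/|z_k|) for z_k = 1: log(7/1) = 1.9459
  log(r/|z_k|) for z_k = 6: log(7/6) = 0.1542
  log(r/|z_k|) for z_k = -6: log(7/6) = 0.1542
Sum over inside zeros: 2.2542.
I(r) = log|p(0)| + (inside sum) = 3.5835 + 2.2542 = 5.8377.
Closed form (all zeros inside, monic): I(r) = n·log(r) = 3·log(7) = 5.8377. ✓

I(r) ≈ 5.8377.


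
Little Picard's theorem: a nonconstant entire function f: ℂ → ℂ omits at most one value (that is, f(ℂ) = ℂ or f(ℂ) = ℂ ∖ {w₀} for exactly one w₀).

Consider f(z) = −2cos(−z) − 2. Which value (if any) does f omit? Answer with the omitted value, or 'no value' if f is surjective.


Little Picard bounds the complement of f(ℂ) to at most one point.
cos is entire and surjective onto ℂ: for every w ∈ ℂ, cos(ζ) = w has a solution ζ ∈ ℂ (e.g., via the complex inverse arccos). With ζ = −z this gives z = ζ/(-1). Then -2·cos(−z) takes every value in -2·ℂ = ℂ, and adding -2 is a bijection of ℂ. So f is surjective and omits no value. (Note: only on the real line is cos bounded by [−1, 1].)

Omitted value: no value.


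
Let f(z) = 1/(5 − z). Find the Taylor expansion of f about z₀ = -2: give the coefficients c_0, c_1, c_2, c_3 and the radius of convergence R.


Let w = z − z₀, so z = z₀ + w.
Then 5 − z = 5 − (z₀ + w) = (5 − z₀) − w = 7 − w.
f(z) = 1/(7 − w) = (1/(7)) · 1/(1 − w/(7)) = Σ_{n≥0} w^n / (7)^(n+1).
So c_n = 1/(7)^(n+1):
  c_0 = 1/(7)^1 = 1/7.
  c_1 = 1/(7)^2 = 1/49.
  c_2 = 1/(7)^3 = 1/343.
  c_3 = 1/(7)^4 = 1/2401.
The series is valid for |w/d| < 1, i.e. |z − z₀| < |d|.
Radius of convergence: R = |5 − z₀| = |7| = 7 (distance from z₀ to the singularity z = 5).

c_0 = 1/7, c_1 = 1/49, c_2 = 1/343, c_3 = 1/2401; R = 7.


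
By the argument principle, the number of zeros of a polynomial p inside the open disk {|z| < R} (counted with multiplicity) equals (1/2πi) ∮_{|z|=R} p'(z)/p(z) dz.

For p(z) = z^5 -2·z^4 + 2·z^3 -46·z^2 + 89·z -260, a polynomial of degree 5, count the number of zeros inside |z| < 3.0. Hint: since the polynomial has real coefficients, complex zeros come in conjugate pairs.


The zeros of p are: (-2 + 3i), (-2 - 3i), 4, (1 + 2i), (1 - 2i).
Their magnitudes are: 3.606, 3.606, 4, 2.236, 2.236.
Zeros with |z| < R = 3.0: (1 + 2i), (1 - 2i).
Count = 2.
By the argument principle, (1/2πi) ∮_{|z|=R} p'(z)/p(z) dz equals exactly this count.

Number of zeros inside |z| < 3.0: 2.
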